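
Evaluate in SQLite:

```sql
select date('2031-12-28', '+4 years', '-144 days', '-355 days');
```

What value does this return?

2034-08-16

Adding +4 years to 2031-12-28 gives 2035-12-28.
Applying '-144 days' to 2035-12-28: counting 144 days back gives 2035-08-06.
Applying '-355 days' to 2035-08-06: counting 355 days back gives 2034-08-16.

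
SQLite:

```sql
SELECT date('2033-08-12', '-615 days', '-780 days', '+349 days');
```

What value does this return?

2030-10-01

Applying '-615 days' to 2033-08-12: counting 615 days back gives 2031-12-06.
Applying '-780 days' to 2031-12-06: counting 780 days back gives 2029-10-17.
Applying '+349 days' to 2029-10-17: counting 349 days forward gives 2030-10-01.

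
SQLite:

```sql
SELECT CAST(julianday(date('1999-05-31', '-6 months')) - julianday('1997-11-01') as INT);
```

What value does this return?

395

Adding -6 months to 1999-05-31 targets 1998-11-31. November 1998 has only 30 days, so SQLite normalizes the 1-day overflow forward to 1998-12-01.
29 days remain in November 1997 after the 1st (30 − 1).
Full months from December 1997 through November 1998 contribute their day counts.
Then 1 day into December 1998.
Total: 29 + 31 + 31 + 28 + 31 + 30 + 31 + 30 + 31 + 31 + 30 + 31 + 30 + 1 = 395.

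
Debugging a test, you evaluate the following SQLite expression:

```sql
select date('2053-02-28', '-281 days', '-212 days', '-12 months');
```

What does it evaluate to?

2050-10-24

Applying '-281 days' to 2053-02-28: counting 281 days back gives 2052-05-23.
Applying '-212 days' to 2052-05-23: counting 212 days back gives 2051-10-24.
Adding -12 months to 2051-10-24 gives 2050-10-24.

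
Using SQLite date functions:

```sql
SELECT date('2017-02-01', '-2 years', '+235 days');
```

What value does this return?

2015-09-24

Adding -2 years to 2017-02-01 gives 2015-02-01.
Applying '+235 days' to 2015-02-01: counting 235 days forward gives 2015-09-24.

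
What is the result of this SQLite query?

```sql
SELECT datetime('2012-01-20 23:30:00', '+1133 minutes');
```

2012-01-21 18:23:00

1133 minutes = 18h 53m; +1133 minutes from 2012-01-20 23:30:00 is 2012-01-21 18:23:00 (crosses midnight).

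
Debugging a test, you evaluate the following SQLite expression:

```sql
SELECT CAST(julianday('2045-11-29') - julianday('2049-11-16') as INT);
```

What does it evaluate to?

1 day remains in November 2045 after the 29th (30 − 29).
Full months from December 2045 through October 2049 contribute their day counts.
Then 16 days into November 2049.
Total: 1 + 31 + 31 + 28 + 31 + 30 + 31 + 30 + 31 + 31 + 30 + 31 + 30 + 31 + 31 + 28 + 31 + 30 + 31 + 30 + 31 + 31 + 30 + 31 + 30 + 31 + 31 + 29 + 31 + 30 + 31 + 30 + 31 + 31 + 30 + 31 + 30 + 31 + 31 + 28 + 31 + 30 + 31 + 30 + 31 + 31 + 30 + 31 + 16 = 1448.
The subtraction is earlier − later, so the result is −1448 → -1448.

-1448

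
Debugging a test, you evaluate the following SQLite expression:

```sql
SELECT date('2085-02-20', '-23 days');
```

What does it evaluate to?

2085-01-28

Going back 20 days from 2085-02-20 reaches 2085-01-31 (last day of January, 31 days).
Going back 3 days within January lands on 2085-01-28.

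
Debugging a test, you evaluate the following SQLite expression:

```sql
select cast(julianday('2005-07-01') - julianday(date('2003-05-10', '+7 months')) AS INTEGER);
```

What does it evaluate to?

Adding +7 months to 2003-05-10 gives 2003-12-10.
21 days remain in December 2003 after the 10th (31 − 10).
Full months from January 2004 through June 2005 contribute their day counts.
Then 1 day into July 2005.
Total: 21 + 31 + 29 + 31 + 30 + 31 + 30 + 31 + 31 + 30 + 31 + 30 + 31 + 31 + 28 + 31 + 30 + 31 + 30 + 1 = 569.

569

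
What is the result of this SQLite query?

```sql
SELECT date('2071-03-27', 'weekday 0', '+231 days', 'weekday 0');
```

2071-11-15

`weekday 0` advances to the next Sunday; 2071-03-27 is a Friday, so it moves forward to 2071-03-29.
Applying '+231 days' to 2071-03-29: counting 231 days forward gives 2071-11-15.
`weekday 0` advances to the next Sunday; 2071-11-15 is already a Sunday, so it stays at 2071-11-15.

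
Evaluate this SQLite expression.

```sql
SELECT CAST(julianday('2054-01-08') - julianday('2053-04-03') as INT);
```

27 days remain in April 2053 after the 3rd (30 − 3).
Full months from May 2053 through December 2053 contribute their day counts.
Then 8 days into January 2054.
Total: 27 + 31 + 30 + 31 + 31 + 30 + 31 + 30 + 31 + 8 = 280.

280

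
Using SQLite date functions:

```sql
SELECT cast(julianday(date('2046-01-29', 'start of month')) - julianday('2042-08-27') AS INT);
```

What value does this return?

1223

`start of month` rewinds 2046-01-29 to 2046-01-01.
4 days remain in August 2042 after the 27th (31 − 27).
Full months from September 2042 through December 2045 contribute their day counts.
Then 1 day into January 2046.
Total: 4 + 30 + 31 + 30 + 31 + 31 + 28 + 31 + 30 + 31 + 30 + 31 + 31 + 30 + 31 + 30 + 31 + 31 + 29 + 31 + 30 + 31 + 30 + 31 + 31 + 30 + 31 + 30 + 31 + 31 + 28 + 31 + 30 + 31 + 30 + 31 + 31 + 30 + 31 + 30 + 31 + 1 = 1223.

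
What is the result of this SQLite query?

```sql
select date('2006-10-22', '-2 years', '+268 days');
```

2005-07-17

Adding -2 years to 2006-10-22 gives 2004-10-22.
Applying '+268 days' to 2004-10-22: counting 268 days forward gives 2005-07-17.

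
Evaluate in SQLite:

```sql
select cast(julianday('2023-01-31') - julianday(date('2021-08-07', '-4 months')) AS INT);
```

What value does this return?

664

Adding -4 months to 2021-08-07 gives 2021-04-07.
23 days remain in April 2021 after the 7th (30 − 7).
Full months from May 2021 through December 2022 contribute their day counts.
Then 31 days into January 2023.
Total: 23 + 31 + 30 + 31 + 31 + 30 + 31 + 30 + 31 + 31 + 28 + 31 + 30 + 31 + 30 + 31 + 31 + 30 + 31 + 30 + 31 + 31 = 664.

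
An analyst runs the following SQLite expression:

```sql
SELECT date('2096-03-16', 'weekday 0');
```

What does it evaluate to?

2096-03-18

`weekday 0` advances to the next Sunday; 2096-03-16 is a Friday, so it moves forward to 2096-03-18.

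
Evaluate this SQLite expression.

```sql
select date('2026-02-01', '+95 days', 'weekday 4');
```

2026-05-07

Applying '+95 days' to 2026-02-01: counting 95 days forward gives 2026-05-07.
`weekday 4` advances to the next Thursday; 2026-05-07 is already a Thursday, so it stays at 2026-05-07.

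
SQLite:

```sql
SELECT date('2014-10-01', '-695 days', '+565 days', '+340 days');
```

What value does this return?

Applying '-695 days' to 2014-10-01: counting 695 days back gives 2012-11-05.
Applying '+565 days' to 2012-11-05: counting 565 days forward gives 2014-05-24.
Applying '+340 days' to 2014-05-24: counting 340 days forward gives 2015-04-29.

2015-04-29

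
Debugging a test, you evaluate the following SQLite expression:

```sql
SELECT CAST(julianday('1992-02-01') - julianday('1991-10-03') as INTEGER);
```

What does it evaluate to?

121

28 days remain in October 1991 after the 3rd (31 − 3).
November 1991: 30 days.
December 1991: 31 days.
January 1992: 31 days.
Then 1 day into February 1992.
Total: 28 + 30 + 31 + 31 + 1 = 121.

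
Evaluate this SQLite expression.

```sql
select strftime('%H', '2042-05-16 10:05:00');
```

`%H` extracts the 2-digit hour (00-23): 10.

10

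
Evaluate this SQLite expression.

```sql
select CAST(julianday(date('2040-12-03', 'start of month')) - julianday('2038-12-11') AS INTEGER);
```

721

`start of month` rewinds 2040-12-03 to 2040-12-01.
20 days remain in December 2038 after the 11th (31 − 11).
Full months from January 2039 through November 2040 contribute their day counts.
Then 1 day into December 2040.
Total: 20 + 31 + 28 + 31 + 30 + 31 + 30 + 31 + 31 + 30 + 31 + 30 + 31 + 31 + 29 + 31 + 30 + 31 + 30 + 31 + 31 + 30 + 31 + 30 + 1 = 721.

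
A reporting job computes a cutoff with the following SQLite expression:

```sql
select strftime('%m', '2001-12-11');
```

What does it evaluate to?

`%m` extracts the 2-digit month (01-12): 12.

12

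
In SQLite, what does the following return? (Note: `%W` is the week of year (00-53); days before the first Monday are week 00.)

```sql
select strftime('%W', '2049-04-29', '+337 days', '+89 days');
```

26

First apply '+337 days', '+89 days': 2049-04-29 → 2050-06-29.
2050-06-29 is a Wednesday. SQLite's %W counts Mondays since the year started; the result is 26.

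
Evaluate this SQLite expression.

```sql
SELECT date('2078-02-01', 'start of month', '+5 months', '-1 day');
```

2078-06-30

`start of month` rewinds 2078-02-01 to 2078-02-01.
Adding +5 months to 2078-02-01 gives 2078-07-01.
Going back 1 day from 2078-07-01 reaches 2078-06-30 (last day of June, 30 days).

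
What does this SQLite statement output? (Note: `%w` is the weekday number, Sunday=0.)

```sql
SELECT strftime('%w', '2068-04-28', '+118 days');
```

5

First apply '+118 days': 2068-04-28 → 2068-08-24.
2068-08-24 is a Friday; with Sunday=0 that is 5.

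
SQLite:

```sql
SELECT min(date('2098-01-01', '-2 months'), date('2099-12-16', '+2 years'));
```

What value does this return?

date('2098-01-01', '-2 months') → 2097-11-01.
date('2099-12-16', '+2 years') → 2101-12-16.
Earlier of the two is 2097-11-01.

2097-11-01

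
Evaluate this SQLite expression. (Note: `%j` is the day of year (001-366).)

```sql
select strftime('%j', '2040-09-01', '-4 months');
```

First apply '-4 months': 2040-09-01 → 2040-05-01.
Day-of-year for 2040-05-01: days since 2040-01-01 inclusive = 122, zero-padded to 122.

122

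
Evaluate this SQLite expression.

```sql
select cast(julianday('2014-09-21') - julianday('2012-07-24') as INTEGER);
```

789

7 days remain in July 2012 after the 24th (31 − 24).
Full months from August 2012 through August 2014 contribute their day counts.
Then 21 days into September 2014.
Total: 7 + 31 + 30 + 31 + 30 + 31 + 31 + 28 + 31 + 30 + 31 + 30 + 31 + 31 + 30 + 31 + 30 + 31 + 31 + 28 + 31 + 30 + 31 + 30 + 31 + 31 + 21 = 789.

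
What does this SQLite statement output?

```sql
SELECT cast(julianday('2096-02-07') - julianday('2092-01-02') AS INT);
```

1497

29 days remain in January 2092 after the 2nd (31 − 2).
Full months from February 2092 through January 2096 contribute their day counts.
Then 7 days into February 2096.
Total: 29 + 29 + 31 + 30 + 31 + 30 + 31 + 31 + 30 + 31 + 30 + 31 + 31 + 28 + 31 + 30 + 31 + 30 + 31 + 31 + 30 + 31 + 30 + 31 + 31 + 28 + 31 + 30 + 31 + 30 + 31 + 31 + 30 + 31 + 30 + 31 + 31 + 28 + 31 + 30 + 31 + 30 + 31 + 31 + 30 + 31 + 30 + 31 + 31 + 7 = 1497.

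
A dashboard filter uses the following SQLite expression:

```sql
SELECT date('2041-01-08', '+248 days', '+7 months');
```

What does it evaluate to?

Applying '+248 days' to 2041-01-08: counting 248 days forward gives 2041-09-13.
Adding +7 months to 2041-09-13 gives 2042-04-13.

2042-04-13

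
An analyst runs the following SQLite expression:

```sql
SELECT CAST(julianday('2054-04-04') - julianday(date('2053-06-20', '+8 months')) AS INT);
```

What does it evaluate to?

Adding +8 months to 2053-06-20 gives 2054-02-20.
8 days remain in February 2054 after the 20th (28 − 20).
March 2054: 31 days.
Then 4 days into April 2054.
Total: 8 + 31 + 4 = 43.

43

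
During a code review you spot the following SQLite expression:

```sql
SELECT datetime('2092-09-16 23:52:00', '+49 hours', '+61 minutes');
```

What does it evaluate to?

+49 hours from 2092-09-16 23:52:00 is 2092-09-19 00:52:00 (crosses midnight).
61 minutes = 1h 1m; +61 minutes from 2092-09-19 00:52:00 is 2092-09-19 01:53:00.

2092-09-19 01:53:00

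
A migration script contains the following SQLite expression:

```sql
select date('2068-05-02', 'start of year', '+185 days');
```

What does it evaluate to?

`start of year` rewinds 2068-05-02 to 2068-01-01.
Applying '+185 days' to 2068-01-01: counting 185 days forward gives 2068-07-04.

2068-07-04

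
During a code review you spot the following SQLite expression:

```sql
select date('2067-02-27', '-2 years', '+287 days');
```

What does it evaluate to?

Adding -2 years to 2067-02-27 gives 2065-02-27.
Applying '+287 days' to 2065-02-27: counting 287 days forward gives 2065-12-11.

2065-12-11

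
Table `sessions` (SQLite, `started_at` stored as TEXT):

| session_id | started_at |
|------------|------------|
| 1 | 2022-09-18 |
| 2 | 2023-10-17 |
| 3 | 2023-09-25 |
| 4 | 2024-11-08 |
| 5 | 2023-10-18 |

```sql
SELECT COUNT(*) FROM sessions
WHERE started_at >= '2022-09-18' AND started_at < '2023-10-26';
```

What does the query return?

4

Rows in [2022-09-18, 2023-10-26): 2022-09-18, 2023-10-17, 2023-09-25, 2023-10-18 → 4 rows.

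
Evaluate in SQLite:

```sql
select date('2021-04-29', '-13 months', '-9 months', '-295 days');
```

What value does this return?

Adding -13 months to 2021-04-29 gives 2020-03-29.
Adding -9 months to 2020-03-29 gives 2019-06-29.
Applying '-295 days' to 2019-06-29: counting 295 days back gives 2018-09-07.

2018-09-07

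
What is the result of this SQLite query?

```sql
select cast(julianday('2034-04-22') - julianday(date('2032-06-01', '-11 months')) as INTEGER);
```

1026

Adding -11 months to 2032-06-01 gives 2031-07-01.
30 days remain in July 2031 after the 1st (31 − 1).
Full months from August 2031 through March 2034 contribute their day counts.
Then 22 days into April 2034.
Total: 30 + 31 + 30 + 31 + 30 + 31 + 31 + 29 + 31 + 30 + 31 + 30 + 31 + 31 + 30 + 31 + 30 + 31 + 31 + 28 + 31 + 30 + 31 + 30 + 31 + 31 + 30 + 31 + 30 + 31 + 31 + 28 + 31 + 22 = 1026.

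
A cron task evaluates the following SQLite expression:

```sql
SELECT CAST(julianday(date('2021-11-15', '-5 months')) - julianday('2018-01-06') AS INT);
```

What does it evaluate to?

Adding -5 months to 2021-11-15 gives 2021-06-15.
25 days remain in January 2018 after the 6th (31 − 6).
Full months from February 2018 through May 2021 contribute their day counts.
Then 15 days into June 2021.
Total: 25 + 28 + 31 + 30 + 31 + 30 + 31 + 31 + 30 + 31 + 30 + 31 + 31 + 28 + 31 + 30 + 31 + 30 + 31 + 31 + 30 + 31 + 30 + 31 + 31 + 29 + 31 + 30 + 31 + 30 + 31 + 31 + 30 + 31 + 30 + 31 + 31 + 28 + 31 + 30 + 31 + 15 = 1256.

1256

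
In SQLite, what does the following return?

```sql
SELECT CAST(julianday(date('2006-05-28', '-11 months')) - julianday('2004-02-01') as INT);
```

513

Adding -11 months to 2006-05-28 gives 2005-06-28.
28 days remain in February 2004 after the 1st (29 − 1).
Full months from March 2004 through May 2005 contribute their day counts.
Then 28 days into June 2005.
Total: 28 + 31 + 30 + 31 + 30 + 31 + 31 + 30 + 31 + 30 + 31 + 31 + 28 + 31 + 30 + 31 + 28 = 513.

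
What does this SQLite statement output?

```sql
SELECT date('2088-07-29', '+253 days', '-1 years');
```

Applying '+253 days' to 2088-07-29: counting 253 days forward gives 2089-04-08.
Adding -1 year to 2089-04-08 gives 2088-04-08.

2088-04-08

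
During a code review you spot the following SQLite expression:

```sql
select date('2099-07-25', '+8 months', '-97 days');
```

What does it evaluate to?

2099-12-18

Adding +8 months to 2099-07-25 gives 2100-03-25.
Applying '-97 days' to 2100-03-25: counting 97 days back gives 2099-12-18.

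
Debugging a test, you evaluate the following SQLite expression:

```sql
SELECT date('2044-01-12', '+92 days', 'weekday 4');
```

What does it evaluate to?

2044-04-14

Applying '+92 days' to 2044-01-12: counting 92 days forward gives 2044-04-13.
`weekday 4` advances to the next Thursday; 2044-04-13 is a Wednesday, so it moves forward to 2044-04-14.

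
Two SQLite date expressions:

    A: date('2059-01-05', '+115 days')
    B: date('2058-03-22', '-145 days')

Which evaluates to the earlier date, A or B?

B

A = 2059-04-30.
B = 2057-10-28.
B is earlier.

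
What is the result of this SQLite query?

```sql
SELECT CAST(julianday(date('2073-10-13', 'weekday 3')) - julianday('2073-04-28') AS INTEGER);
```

`weekday 3` advances to the next Wednesday; 2073-10-13 is a Friday, so it moves forward to 2073-10-18.
2 days remain in April 2073 after the 28th (30 − 28).
May 2073: 31 days.
June 2073: 30 days.
July 2073: 31 days.
August 2073: 31 days.
September 2073: 30 days.
Then 18 days into October 2073.
Total: 2 + 31 + 30 + 31 + 31 + 30 + 18 = 173.

173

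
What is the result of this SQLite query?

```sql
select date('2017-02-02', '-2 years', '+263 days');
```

Adding -2 years to 2017-02-02 gives 2015-02-02.
Applying '+263 days' to 2015-02-02: counting 263 days forward gives 2015-10-23.

2015-10-23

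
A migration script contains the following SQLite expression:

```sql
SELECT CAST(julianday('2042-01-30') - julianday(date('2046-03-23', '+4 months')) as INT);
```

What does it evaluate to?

Adding +4 months to 2046-03-23 gives 2046-07-23.
1 day remains in January 2042 after the 30th (31 − 30).
Full months from February 2042 through June 2046 contribute their day counts.
Then 23 days into July 2046.
Total: 1 + 28 + 31 + 30 + 31 + 30 + 31 + 31 + 30 + 31 + 30 + 31 + 31 + 28 + 31 + 30 + 31 + 30 + 31 + 31 + 30 + 31 + 30 + 31 + 31 + 29 + 31 + 30 + 31 + 30 + 31 + 31 + 30 + 31 + 30 + 31 + 31 + 28 + 31 + 30 + 31 + 30 + 31 + 31 + 30 + 31 + 30 + 31 + 31 + 28 + 31 + 30 + 31 + 30 + 23 = 1635.
The subtraction is earlier − later, so the result is −1635 → -1635.

-1635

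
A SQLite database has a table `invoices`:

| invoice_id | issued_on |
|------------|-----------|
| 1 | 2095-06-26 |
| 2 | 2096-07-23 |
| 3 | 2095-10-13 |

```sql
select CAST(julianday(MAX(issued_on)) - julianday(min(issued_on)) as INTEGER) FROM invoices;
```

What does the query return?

MIN = 2095-06-26, MAX = 2096-07-23.
4 days remain in June 2095 after the 26th (30 − 26).
Full months from July 2095 through June 2096 contribute their day counts.
Then 23 days into July 2096.
Total: 4 + 31 + 31 + 30 + 31 + 30 + 31 + 31 + 29 + 31 + 30 + 31 + 30 + 23 = 393.

393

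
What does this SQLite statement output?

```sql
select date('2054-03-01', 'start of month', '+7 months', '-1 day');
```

`start of month` rewinds 2054-03-01 to 2054-03-01.
Adding +7 months to 2054-03-01 gives 2054-10-01.
Going back 1 day from 2054-10-01 reaches 2054-09-30 (last day of September, 30 days).

2054-09-30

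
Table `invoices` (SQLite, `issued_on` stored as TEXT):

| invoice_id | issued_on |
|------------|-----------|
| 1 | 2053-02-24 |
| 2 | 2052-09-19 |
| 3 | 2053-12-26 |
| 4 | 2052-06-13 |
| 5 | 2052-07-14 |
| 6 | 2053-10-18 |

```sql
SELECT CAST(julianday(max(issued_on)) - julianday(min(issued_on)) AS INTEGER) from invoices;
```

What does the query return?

MIN = 2052-06-13, MAX = 2053-12-26.
17 days remain in June 2052 after the 13th (30 − 13).
Full months from July 2052 through November 2053 contribute their day counts.
Then 26 days into December 2053.
Total: 17 + 31 + 31 + 30 + 31 + 30 + 31 + 31 + 28 + 31 + 30 + 31 + 30 + 31 + 31 + 30 + 31 + 30 + 26 = 561.

561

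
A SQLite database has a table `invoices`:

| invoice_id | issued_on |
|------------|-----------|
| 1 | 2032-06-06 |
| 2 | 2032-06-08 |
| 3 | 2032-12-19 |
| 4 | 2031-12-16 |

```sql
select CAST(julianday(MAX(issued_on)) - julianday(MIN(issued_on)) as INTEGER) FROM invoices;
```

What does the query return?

MIN = 2031-12-16, MAX = 2032-12-19.
15 days remain in December 2031 after the 16th (31 − 16).
Full months from January 2032 through November 2032 contribute their day counts.
Then 19 days into December 2032.
Total: 15 + 31 + 29 + 31 + 30 + 31 + 30 + 31 + 31 + 30 + 31 + 30 + 19 = 369.

369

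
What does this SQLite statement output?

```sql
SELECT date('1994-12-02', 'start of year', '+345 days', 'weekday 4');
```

`start of year` rewinds 1994-12-02 to 1994-01-01.
Applying '+345 days' to 1994-01-01: counting 345 days forward gives 1994-12-12.
`weekday 4` advances to the next Thursday; 1994-12-12 is a Monday, so it moves forward to 1994-12-15.

1994-12-15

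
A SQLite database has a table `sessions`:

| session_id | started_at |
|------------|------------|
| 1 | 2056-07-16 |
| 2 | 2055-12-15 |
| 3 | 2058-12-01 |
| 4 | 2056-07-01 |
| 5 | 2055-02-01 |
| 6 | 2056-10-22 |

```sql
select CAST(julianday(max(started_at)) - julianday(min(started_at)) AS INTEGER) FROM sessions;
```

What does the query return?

1399

MIN = 2055-02-01, MAX = 2058-12-01.
27 days remain in February 2055 after the 1st (28 − 1).
Full months from March 2055 through November 2058 contribute their day counts.
Then 1 day into December 2058.
Total: 27 + 31 + 30 + 31 + 30 + 31 + 31 + 30 + 31 + 30 + 31 + 31 + 29 + 31 + 30 + 31 + 30 + 31 + 31 + 30 + 31 + 30 + 31 + 31 + 28 + 31 + 30 + 31 + 30 + 31 + 31 + 30 + 31 + 30 + 31 + 31 + 28 + 31 + 30 + 31 + 30 + 31 + 31 + 30 + 31 + 30 + 1 = 1399.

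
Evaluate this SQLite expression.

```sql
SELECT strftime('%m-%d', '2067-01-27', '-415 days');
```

First apply '-415 days': 2067-01-27 → 2065-12-08.
`%m-%d` extracts the month-day: 12-08.

12-08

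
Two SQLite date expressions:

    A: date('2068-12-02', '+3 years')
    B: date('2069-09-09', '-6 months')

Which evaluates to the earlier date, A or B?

A = 2071-12-02.
B = 2069-03-09.
B is earlier.

B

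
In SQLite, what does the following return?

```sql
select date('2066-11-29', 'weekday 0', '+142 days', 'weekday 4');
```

2067-04-28

`weekday 0` advances to the next Sunday; 2066-11-29 is a Monday, so it moves forward to 2066-12-05.
Applying '+142 days' to 2066-12-05: counting 142 days forward gives 2067-04-26.
`weekday 4` advances to the next Thursday; 2067-04-26 is a Tuesday, so it moves forward to 2067-04-28.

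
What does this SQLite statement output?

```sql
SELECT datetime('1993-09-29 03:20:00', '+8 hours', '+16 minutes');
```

+8 hours from 1993-09-29 03:20:00 is 1993-09-29 11:20:00.
+16 minutes from 1993-09-29 11:20:00 is 1993-09-29 11:36:00.

1993-09-29 11:36:00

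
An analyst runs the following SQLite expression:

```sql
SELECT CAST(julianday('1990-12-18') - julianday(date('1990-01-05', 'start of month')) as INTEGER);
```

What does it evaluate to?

351

`start of month` rewinds 1990-01-05 to 1990-01-01.
30 days remain in January 1990 after the 1st (31 − 1).
Full months from February 1990 through November 1990 contribute their day counts.
Then 18 days into December 1990.
Total: 30 + 28 + 31 + 30 + 31 + 30 + 31 + 31 + 30 + 31 + 30 + 18 = 351.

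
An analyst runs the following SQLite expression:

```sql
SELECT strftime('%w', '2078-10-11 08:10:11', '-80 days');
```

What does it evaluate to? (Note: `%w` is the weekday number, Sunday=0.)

6

First apply '-80 days': 2078-10-11 08:10:11 → 2078-07-23 08:10:11.
2078-07-23 is a Saturday; with Sunday=0 that is 6.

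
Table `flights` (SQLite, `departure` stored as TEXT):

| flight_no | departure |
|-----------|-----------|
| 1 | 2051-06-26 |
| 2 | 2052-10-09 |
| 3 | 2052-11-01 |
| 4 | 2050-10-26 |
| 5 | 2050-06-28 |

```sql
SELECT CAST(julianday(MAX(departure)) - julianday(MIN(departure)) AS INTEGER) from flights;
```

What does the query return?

MIN = 2050-06-28, MAX = 2052-11-01.
2 days remain in June 2050 after the 28th (30 − 28).
Full months from July 2050 through October 2052 contribute their day counts.
Then 1 day into November 2052.
Total: 2 + 31 + 31 + 30 + 31 + 30 + 31 + 31 + 28 + 31 + 30 + 31 + 30 + 31 + 31 + 30 + 31 + 30 + 31 + 31 + 29 + 31 + 30 + 31 + 30 + 31 + 31 + 30 + 31 + 1 = 857.

857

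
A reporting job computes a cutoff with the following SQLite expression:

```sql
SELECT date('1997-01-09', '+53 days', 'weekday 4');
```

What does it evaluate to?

Applying '+53 days' to 1997-01-09: counting 53 days forward gives 1997-03-03.
`weekday 4` advances to the next Thursday; 1997-03-03 is a Monday, so it moves forward to 1997-03-06.

1997-03-06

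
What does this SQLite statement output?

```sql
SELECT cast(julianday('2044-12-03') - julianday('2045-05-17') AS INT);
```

-165

28 days remain in December 2044 after the 3rd (31 − 3).
January 2045: 31 days.
February 2045: 28 days.
March 2045: 31 days.
April 2045: 30 days.
Then 17 days into May 2045.
Total: 28 + 31 + 28 + 31 + 30 + 17 = 165.
The subtraction is earlier − later, so the result is −165 → -165.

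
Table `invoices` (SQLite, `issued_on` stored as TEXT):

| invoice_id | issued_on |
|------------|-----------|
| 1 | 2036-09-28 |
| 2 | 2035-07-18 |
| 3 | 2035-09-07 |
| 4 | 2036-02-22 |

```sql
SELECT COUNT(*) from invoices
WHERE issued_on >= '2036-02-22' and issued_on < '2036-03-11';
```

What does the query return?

Rows in [2036-02-22, 2036-03-11): 2036-02-22 → 1 row.

1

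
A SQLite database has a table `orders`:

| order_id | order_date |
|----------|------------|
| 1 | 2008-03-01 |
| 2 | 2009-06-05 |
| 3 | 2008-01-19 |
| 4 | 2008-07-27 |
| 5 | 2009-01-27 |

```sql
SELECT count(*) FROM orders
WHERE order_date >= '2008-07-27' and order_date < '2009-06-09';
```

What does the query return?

3

Rows in [2008-07-27, 2009-06-09): 2009-06-05, 2008-07-27, 2009-01-27 → 3 rows.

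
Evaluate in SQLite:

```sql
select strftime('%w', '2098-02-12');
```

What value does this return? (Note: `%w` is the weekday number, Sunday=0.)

2098-02-12 is a Wednesday; with Sunday=0 that is 3.

3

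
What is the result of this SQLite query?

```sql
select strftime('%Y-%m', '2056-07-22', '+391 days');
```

First apply '+391 days': 2056-07-22 → 2057-08-17.
`%Y-%m` extracts the year-month: 2057-08.

2057-08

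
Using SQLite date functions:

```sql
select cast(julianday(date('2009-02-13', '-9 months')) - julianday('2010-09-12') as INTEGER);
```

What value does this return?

-852

Adding -9 months to 2009-02-13 gives 2008-05-13.
18 days remain in May 2008 after the 13th (31 − 13).
Full months from June 2008 through August 2010 contribute their day counts.
Then 12 days into September 2010.
Total: 18 + 30 + 31 + 31 + 30 + 31 + 30 + 31 + 31 + 28 + 31 + 30 + 31 + 30 + 31 + 31 + 30 + 31 + 30 + 31 + 31 + 28 + 31 + 30 + 31 + 30 + 31 + 31 + 12 = 852.
The subtraction is earlier − later, so the result is −852 → -852.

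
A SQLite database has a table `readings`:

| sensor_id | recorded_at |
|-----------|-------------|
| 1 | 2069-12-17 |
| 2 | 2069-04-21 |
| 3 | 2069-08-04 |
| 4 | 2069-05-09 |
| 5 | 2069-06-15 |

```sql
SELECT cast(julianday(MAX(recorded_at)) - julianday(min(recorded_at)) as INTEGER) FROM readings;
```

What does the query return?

240

MIN = 2069-04-21, MAX = 2069-12-17.
9 days remain in April 2069 after the 21st (30 − 21).
Full months from May 2069 through November 2069 contribute their day counts.
Then 17 days into December 2069.
Total: 9 + 31 + 30 + 31 + 31 + 30 + 31 + 30 + 17 = 240.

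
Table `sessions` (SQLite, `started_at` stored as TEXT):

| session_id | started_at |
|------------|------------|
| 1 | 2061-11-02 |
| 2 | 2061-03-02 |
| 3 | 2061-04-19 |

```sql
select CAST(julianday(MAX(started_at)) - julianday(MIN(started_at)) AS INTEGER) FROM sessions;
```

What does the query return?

MIN = 2061-03-02, MAX = 2061-11-02.
29 days remain in March 2061 after the 2nd (31 − 2).
Full months from April 2061 through October 2061 contribute their day counts.
Then 2 days into November 2061.
Total: 29 + 30 + 31 + 30 + 31 + 31 + 30 + 31 + 2 = 245.

245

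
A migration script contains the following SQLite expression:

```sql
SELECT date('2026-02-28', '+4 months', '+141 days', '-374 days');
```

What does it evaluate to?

Adding +4 months to 2026-02-28 gives 2026-06-28.
Applying '+141 days' to 2026-06-28: counting 141 days forward gives 2026-11-16.
Applying '-374 days' to 2026-11-16: counting 374 days back gives 2025-11-07.

2025-11-07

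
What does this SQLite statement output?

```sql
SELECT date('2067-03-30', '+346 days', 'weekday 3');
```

Applying '+346 days' to 2067-03-30: counting 346 days forward gives 2068-03-10.
`weekday 3` advances to the next Wednesday; 2068-03-10 is a Saturday, so it moves forward to 2068-03-14.

2068-03-14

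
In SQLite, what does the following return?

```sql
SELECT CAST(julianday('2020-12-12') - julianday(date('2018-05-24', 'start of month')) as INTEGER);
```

956

`start of month` rewinds 2018-05-24 to 2018-05-01.
30 days remain in May 2018 after the 1st (31 − 1).
Full months from June 2018 through November 2020 contribute their day counts.
Then 12 days into December 2020.
Total: 30 + 30 + 31 + 31 + 30 + 31 + 30 + 31 + 31 + 28 + 31 + 30 + 31 + 30 + 31 + 31 + 30 + 31 + 30 + 31 + 31 + 29 + 31 + 30 + 31 + 30 + 31 + 31 + 30 + 31 + 30 + 12 = 956.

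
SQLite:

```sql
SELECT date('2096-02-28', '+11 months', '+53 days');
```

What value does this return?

2097-03-22

Adding +11 months to 2096-02-28 gives 2097-01-28.
Applying '+53 days' to 2097-01-28: counting 53 days forward gives 2097-03-22.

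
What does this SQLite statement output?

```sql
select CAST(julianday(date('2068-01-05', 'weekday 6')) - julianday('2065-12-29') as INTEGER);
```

739

`weekday 6` advances to the next Saturday; 2068-01-05 is a Thursday, so it moves forward to 2068-01-07.
2 days remain in December 2065 after the 29th (31 − 29).
Full months from January 2066 through December 2067 contribute their day counts.
Then 7 days into January 2068.
Total: 2 + 31 + 28 + 31 + 30 + 31 + 30 + 31 + 31 + 30 + 31 + 30 + 31 + 31 + 28 + 31 + 30 + 31 + 30 + 31 + 31 + 30 + 31 + 30 + 31 + 7 = 739.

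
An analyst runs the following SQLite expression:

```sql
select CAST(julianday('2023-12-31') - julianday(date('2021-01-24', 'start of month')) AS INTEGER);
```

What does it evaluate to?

`start of month` rewinds 2021-01-24 to 2021-01-01.
30 days remain in January 2021 after the 1st (31 − 1).
Full months from February 2021 through November 2023 contribute their day counts.
Then 31 days into December 2023.
Total: 30 + 28 + 31 + 30 + 31 + 30 + 31 + 31 + 30 + 31 + 30 + 31 + 31 + 28 + 31 + 30 + 31 + 30 + 31 + 31 + 30 + 31 + 30 + 31 + 31 + 28 + 31 + 30 + 31 + 30 + 31 + 31 + 30 + 31 + 30 + 31 = 1094.

1094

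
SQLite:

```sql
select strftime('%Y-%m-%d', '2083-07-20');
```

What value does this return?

`%Y-%m-%d` extracts the ISO date: 2083-07-20.

2083-07-20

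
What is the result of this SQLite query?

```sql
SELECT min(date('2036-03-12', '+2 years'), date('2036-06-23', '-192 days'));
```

date('2036-03-12', '+2 years') → 2038-03-12.
date('2036-06-23', '-192 days') → 2035-12-14.
Earlier of the two is 2035-12-14.

2035-12-14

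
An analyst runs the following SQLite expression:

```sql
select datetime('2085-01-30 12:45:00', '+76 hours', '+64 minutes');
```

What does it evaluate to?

2085-02-02 17:49:00

+76 hours from 2085-01-30 12:45:00 is 2085-02-02 16:45:00 (crosses midnight).
64 minutes = 1h 4m; +64 minutes from 2085-02-02 16:45:00 is 2085-02-02 17:49:00.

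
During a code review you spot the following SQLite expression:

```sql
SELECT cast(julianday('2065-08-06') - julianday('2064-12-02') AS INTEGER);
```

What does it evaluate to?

247

29 days remain in December 2064 after the 2nd (31 − 2).
Full months from January 2065 through July 2065 contribute their day counts.
Then 6 days into August 2065.
Total: 29 + 31 + 28 + 31 + 30 + 31 + 30 + 31 + 6 = 247.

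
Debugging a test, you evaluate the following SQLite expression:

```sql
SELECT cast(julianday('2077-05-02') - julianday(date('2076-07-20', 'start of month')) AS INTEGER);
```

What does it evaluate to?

`start of month` rewinds 2076-07-20 to 2076-07-01.
30 days remain in July 2076 after the 1st (31 − 1).
Full months from August 2076 through April 2077 contribute their day counts.
Then 2 days into May 2077.
Total: 30 + 31 + 30 + 31 + 30 + 31 + 31 + 28 + 31 + 30 + 2 = 305.

305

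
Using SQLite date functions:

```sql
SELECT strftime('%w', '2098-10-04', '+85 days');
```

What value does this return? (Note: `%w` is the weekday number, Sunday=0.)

First apply '+85 days': 2098-10-04 → 2098-12-28.
2098-12-28 is a Sunday; with Sunday=0 that is 0.

0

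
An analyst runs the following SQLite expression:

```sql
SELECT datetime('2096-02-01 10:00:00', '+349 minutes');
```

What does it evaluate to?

2096-02-01 15:49:00

349 minutes = 5h 49m; +349 minutes from 2096-02-01 10:00:00 is 2096-02-01 15:49:00.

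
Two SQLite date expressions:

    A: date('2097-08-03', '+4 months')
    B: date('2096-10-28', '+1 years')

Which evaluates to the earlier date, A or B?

A = 2097-12-03.
B = 2097-10-28.
B is earlier.

B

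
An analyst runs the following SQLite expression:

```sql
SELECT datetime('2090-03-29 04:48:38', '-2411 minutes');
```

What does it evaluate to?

2411 minutes = 40h 11m; -2411 minutes from 2090-03-29 04:48:38 is 2090-03-27 12:37:38 (crosses midnight).

2090-03-27 12:37:38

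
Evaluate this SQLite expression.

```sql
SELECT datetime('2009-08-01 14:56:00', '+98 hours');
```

2009-08-05 16:56:00

+98 hours from 2009-08-01 14:56:00 is 2009-08-05 16:56:00 (crosses midnight).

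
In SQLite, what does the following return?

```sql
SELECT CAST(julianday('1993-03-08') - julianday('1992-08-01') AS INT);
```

30 days remain in August 1992 after the 1st (31 − 1).
Full months from September 1992 through February 1993 contribute their day counts.
Then 8 days into March 1993.
Total: 30 + 30 + 31 + 30 + 31 + 31 + 28 + 8 = 219.

219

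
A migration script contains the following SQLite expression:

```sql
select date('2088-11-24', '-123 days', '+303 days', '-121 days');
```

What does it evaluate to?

2089-01-22

Applying '-123 days' to 2088-11-24: counting 123 days back gives 2088-07-24.
Applying '+303 days' to 2088-07-24: counting 303 days forward gives 2089-05-23.
Applying '-121 days' to 2089-05-23: counting 121 days back gives 2089-01-22.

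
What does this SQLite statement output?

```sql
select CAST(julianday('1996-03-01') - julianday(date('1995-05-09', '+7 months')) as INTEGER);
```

83

Adding +7 months to 1995-05-09 gives 1995-12-09.
22 days remain in December 1995 after the 9th (31 − 9).
January 1996: 31 days.
February 1996: 29 days (leap year).
Then 1 day into March 1996.
Total: 22 + 31 + 29 + 1 = 83.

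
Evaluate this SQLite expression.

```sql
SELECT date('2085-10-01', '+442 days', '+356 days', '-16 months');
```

Applying '+442 days' to 2085-10-01: counting 442 days forward gives 2086-12-17.
Applying '+356 days' to 2086-12-17: counting 356 days forward gives 2087-12-08.
Adding -16 months to 2087-12-08 gives 2086-08-08.

2086-08-08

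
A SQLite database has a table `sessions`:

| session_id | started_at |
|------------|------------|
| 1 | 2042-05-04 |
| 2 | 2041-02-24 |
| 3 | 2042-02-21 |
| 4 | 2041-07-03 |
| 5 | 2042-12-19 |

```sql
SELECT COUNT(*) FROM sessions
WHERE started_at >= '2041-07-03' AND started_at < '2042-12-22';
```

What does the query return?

Rows in [2041-07-03, 2042-12-22): 2042-05-04, 2042-02-21, 2041-07-03, 2042-12-19 → 4 rows.

4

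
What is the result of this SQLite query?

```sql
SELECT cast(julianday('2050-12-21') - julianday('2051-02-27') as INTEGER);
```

10 days remain in December 2050 after the 21st (31 − 21).
January 2051: 31 days.
Then 27 days into February 2051.
Total: 10 + 31 + 27 = 68.
The subtraction is earlier − later, so the result is −68 → -68.

-68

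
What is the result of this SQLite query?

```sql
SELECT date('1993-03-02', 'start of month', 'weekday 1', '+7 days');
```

`start of month` rewinds 1993-03-02 to 1993-03-01.
`weekday 1` advances to the next Monday; 1993-03-01 is already a Monday, so it stays at 1993-03-01.
Advancing 7 more days within March lands on 1993-03-08.

1993-03-08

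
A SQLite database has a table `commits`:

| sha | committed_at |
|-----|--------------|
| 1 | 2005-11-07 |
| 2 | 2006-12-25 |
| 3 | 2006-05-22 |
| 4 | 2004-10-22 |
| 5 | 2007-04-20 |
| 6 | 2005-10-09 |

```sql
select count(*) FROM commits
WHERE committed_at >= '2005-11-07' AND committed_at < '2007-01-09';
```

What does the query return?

Rows in [2005-11-07, 2007-01-09): 2005-11-07, 2006-12-25, 2006-05-22 → 3 rows.

3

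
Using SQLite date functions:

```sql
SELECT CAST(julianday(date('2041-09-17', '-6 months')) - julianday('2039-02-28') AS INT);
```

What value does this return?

Adding -6 months to 2041-09-17 gives 2041-03-17.
0 days remain in February 2039 after the 28th (28 − 28).
Full months from March 2039 through February 2041 contribute their day counts.
Then 17 days into March 2041.
Total: 0 + 31 + 30 + 31 + 30 + 31 + 31 + 30 + 31 + 30 + 31 + 31 + 29 + 31 + 30 + 31 + 30 + 31 + 31 + 30 + 31 + 30 + 31 + 31 + 28 + 17 = 748.

748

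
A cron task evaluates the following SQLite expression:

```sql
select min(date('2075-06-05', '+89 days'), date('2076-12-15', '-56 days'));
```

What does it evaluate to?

date('2075-06-05', '+89 days') → 2075-09-02.
date('2076-12-15', '-56 days') → 2076-10-20.
Earlier of the two is 2075-09-02.

2075-09-02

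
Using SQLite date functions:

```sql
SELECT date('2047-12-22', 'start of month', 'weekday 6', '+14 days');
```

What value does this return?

2047-12-21

`start of month` rewinds 2047-12-22 to 2047-12-01.
`weekday 6` advances to the next Saturday; 2047-12-01 is a Sunday, so it moves forward to 2047-12-07.
Advancing 14 more days within December lands on 2047-12-21.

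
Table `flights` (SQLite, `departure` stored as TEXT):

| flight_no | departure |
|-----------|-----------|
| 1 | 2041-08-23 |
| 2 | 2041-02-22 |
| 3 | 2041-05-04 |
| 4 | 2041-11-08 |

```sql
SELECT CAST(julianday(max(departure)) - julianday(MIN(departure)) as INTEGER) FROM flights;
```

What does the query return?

MIN = 2041-02-22, MAX = 2041-11-08.
6 days remain in February 2041 after the 22nd (28 − 22).
Full months from March 2041 through October 2041 contribute their day counts.
Then 8 days into November 2041.
Total: 6 + 31 + 30 + 31 + 30 + 31 + 31 + 30 + 31 + 8 = 259.

259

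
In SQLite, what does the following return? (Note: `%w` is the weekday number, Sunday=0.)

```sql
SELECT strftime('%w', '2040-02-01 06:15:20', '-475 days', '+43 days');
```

5

First apply '-475 days', '+43 days': 2040-02-01 06:15:20 → 2038-11-26 06:15:20.
2038-11-26 is a Friday; with Sunday=0 that is 5.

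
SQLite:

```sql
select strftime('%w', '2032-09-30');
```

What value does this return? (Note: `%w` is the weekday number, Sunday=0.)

4

2032-09-30 is a Thursday; with Sunday=0 that is 4.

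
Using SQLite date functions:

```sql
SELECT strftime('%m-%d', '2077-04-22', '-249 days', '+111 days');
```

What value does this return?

First apply '-249 days', '+111 days': 2077-04-22 → 2076-12-05.
`%m-%d` extracts the month-day: 12-05.

12-05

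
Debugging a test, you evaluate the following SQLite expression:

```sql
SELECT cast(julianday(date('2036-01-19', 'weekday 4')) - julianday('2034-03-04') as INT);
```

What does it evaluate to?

`weekday 4` advances to the next Thursday; 2036-01-19 is a Saturday, so it moves forward to 2036-01-24.
27 days remain in March 2034 after the 4th (31 − 4).
Full months from April 2034 through December 2035 contribute their day counts.
Then 24 days into January 2036.
Total: 27 + 30 + 31 + 30 + 31 + 31 + 30 + 31 + 30 + 31 + 31 + 28 + 31 + 30 + 31 + 30 + 31 + 31 + 30 + 31 + 30 + 31 + 24 = 691.

691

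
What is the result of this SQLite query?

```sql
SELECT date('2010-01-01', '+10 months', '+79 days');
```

Adding +10 months to 2010-01-01 gives 2010-11-01.
Applying '+79 days' to 2010-11-01: counting 79 days forward gives 2011-01-19.

2011-01-19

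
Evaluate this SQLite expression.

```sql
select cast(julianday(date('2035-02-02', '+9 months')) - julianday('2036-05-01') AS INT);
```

-181

Adding +9 months to 2035-02-02 gives 2035-11-02.
28 days remain in November 2035 after the 2nd (30 − 2).
December 2035: 31 days.
January 2036: 31 days.
February 2036: 29 days (leap year).
March 2036: 31 days.
April 2036: 30 days.
Then 1 day into May 2036.
Total: 28 + 31 + 31 + 29 + 31 + 30 + 1 = 181.
The subtraction is earlier − later, so the result is −181 → -181.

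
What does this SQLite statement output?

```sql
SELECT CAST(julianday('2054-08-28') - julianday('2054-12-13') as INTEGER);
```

-107

3 days remain in August 2054 after the 28th (31 − 28).
September 2054: 30 days.
October 2054: 31 days.
November 2054: 30 days.
Then 13 days into December 2054.
Total: 3 + 30 + 31 + 30 + 13 = 107.
The subtraction is earlier − later, so the result is −107 → -107.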